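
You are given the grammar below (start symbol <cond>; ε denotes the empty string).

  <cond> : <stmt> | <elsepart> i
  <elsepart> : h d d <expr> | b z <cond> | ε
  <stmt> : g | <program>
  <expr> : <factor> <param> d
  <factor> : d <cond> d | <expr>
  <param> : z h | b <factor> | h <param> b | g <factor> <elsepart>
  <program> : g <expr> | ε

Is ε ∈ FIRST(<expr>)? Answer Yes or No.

Nullable nonterminals: <cond>, <elsepart>, <program>, <stmt>.
No production of <expr> has an RHS whose symbols are all nullable, so <expr> is not nullable.

No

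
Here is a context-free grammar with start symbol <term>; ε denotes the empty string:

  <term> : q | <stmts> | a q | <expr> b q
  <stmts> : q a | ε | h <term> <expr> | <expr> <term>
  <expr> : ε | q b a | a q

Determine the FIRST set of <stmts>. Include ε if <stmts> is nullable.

<stmts> : q a contributes {q}.
<stmts> : ε contributes ε.
<stmts> : h <term> <expr> contributes {h}.
From <stmts> : <expr> <term>: <expr>, <term> nullable, take FIRST(<expr>) ∪ FIRST(<term>) = { a, b, h, q }; also ε since the whole RHS is nullable.
Union: FIRST(<stmts>) = { a, b, h, q, ε }.

{ a, b, h, q, ε }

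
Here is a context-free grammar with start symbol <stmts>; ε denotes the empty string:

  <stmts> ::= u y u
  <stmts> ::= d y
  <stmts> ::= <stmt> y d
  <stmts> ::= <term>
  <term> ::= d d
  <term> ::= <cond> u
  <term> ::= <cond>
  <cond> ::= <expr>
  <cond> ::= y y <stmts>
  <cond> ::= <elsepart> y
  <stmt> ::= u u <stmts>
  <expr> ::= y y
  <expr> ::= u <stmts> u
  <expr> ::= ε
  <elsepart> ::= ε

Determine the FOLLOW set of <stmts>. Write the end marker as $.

{ $, u, y }

<stmts> is the start symbol, so $ ∈ FOLLOW(<stmts>).
In <cond> ::= y y <stmts>: <stmts> is at the end, add FOLLOW(<cond>) = { $, u, y }.
In <stmt> ::= u u <stmts>: <stmts> is at the end, add FOLLOW(<stmt>) = { y }.
In <expr> ::= u <stmts> u: add FIRST(u) = { u }.
Union: FOLLOW(<stmts>) = { $, u, y }.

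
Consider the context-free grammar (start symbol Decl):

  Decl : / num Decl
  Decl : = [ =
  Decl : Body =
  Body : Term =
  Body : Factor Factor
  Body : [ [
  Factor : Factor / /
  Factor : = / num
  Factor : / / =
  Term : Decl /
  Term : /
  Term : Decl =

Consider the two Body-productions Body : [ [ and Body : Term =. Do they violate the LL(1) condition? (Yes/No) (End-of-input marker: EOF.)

FIRST([ [) = { [ } and FIRST(Term =) = { /, =, [ }.
Both contain [, so the two alternatives are not disjoint — LL(1) conflict.

Yes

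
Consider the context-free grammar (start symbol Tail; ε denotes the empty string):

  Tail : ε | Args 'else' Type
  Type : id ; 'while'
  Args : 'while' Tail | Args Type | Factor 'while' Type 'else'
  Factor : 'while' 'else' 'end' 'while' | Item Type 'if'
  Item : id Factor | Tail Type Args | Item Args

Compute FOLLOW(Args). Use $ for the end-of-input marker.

In Tail : Args 'else' Type: add FIRST('else' Type) = { 'else' }.
In Args : Args Type: add FIRST(Type) = { id }.
In Item : Tail Type Args: Args is at the end, add FOLLOW(Item) = { 'while', id }.
In Item : Item Args: Args is at the end, add FOLLOW(Item) = { 'while', id }.
Union: FOLLOW(Args) = { 'else', 'while', id }.

{ 'else', 'while', id }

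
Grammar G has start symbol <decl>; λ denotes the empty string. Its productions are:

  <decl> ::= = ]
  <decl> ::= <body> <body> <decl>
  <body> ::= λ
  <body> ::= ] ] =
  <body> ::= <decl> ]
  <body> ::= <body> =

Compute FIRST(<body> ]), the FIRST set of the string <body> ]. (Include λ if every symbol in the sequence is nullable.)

{ =, ] }

Add FIRST(<body>)\{λ} = { =, ] }; <body> is nullable, continue.
] is a terminal; add {]} and stop.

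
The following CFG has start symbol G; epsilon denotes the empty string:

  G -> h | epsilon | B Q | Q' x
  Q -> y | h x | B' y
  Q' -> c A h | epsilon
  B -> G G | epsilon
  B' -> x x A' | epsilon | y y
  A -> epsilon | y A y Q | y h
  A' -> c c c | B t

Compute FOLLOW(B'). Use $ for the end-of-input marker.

In Q -> B' y: add FIRST(y) = { y }.
Union: FOLLOW(B') = { y }.

{ y }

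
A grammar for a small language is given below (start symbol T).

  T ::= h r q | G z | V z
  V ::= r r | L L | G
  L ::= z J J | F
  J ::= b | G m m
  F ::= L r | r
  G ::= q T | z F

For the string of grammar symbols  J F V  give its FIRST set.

{ b, q, z }

Add FIRST(J) = { b, q, z }; J is not nullable, stop.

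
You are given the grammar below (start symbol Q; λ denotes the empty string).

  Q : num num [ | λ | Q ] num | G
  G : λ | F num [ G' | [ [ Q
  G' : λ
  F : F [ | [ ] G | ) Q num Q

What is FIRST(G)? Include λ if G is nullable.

G : λ contributes λ.
From G : F num [ G': add FIRST(F) = { ), [ }.
G : [ [ Q contributes {[}.
Union: FIRST(G) = { ), [, λ }.

{ ), [, λ }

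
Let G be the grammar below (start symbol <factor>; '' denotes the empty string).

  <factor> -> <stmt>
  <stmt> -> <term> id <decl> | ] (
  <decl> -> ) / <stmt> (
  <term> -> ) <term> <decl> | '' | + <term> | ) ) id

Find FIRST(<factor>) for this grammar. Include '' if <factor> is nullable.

{ ), +, ], id }

From <factor> -> <stmt>: add FIRST(<stmt>) = { ), +, ], id }.
Union: FIRST(<factor>) = { ), +, ], id }.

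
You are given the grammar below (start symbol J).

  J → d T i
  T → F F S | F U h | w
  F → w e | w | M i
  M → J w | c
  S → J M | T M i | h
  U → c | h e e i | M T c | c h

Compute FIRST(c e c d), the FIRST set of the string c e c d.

{ c }

c is a terminal; add {c} and stop.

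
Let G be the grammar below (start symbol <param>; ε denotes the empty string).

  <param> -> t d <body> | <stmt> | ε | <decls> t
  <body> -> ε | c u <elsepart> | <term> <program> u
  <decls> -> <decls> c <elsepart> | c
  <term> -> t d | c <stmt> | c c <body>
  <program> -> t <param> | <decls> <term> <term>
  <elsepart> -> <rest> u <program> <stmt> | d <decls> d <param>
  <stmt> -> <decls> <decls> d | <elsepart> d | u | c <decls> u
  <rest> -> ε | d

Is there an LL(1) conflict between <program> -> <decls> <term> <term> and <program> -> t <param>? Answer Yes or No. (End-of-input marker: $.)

FIRST(<decls> <term> <term>) = { c } and FIRST(t <param>) = { t }.
The FIRST sets are disjoint and neither alternative is nullable — no conflict.

No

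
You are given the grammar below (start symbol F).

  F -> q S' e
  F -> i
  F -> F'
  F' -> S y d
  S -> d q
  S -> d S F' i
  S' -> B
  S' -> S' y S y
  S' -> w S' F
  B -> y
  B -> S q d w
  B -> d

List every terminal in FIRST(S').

{ d, w, y }

From S' -> B: add FIRST(B) = { d, y }.
From S' -> S' y S y: add FIRST(S') = { d, w, y }.
S' -> w S' F contributes {w}.
Union: FIRST(S') = { d, w, y }.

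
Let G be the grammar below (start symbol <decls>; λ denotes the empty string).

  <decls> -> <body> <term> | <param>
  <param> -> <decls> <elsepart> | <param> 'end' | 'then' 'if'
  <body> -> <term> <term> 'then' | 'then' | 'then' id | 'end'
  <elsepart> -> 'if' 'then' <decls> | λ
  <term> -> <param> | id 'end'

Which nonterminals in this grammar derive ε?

{ <elsepart> }

Directly nullable (have an λ-production): <elsepart>.
No other nonterminal has a production whose RHS symbols are all nullable.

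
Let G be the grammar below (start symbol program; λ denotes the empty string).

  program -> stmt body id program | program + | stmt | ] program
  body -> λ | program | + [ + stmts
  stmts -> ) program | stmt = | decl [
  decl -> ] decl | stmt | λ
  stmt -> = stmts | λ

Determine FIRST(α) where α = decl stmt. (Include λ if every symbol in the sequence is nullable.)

{ =, ], λ }

Add FIRST(decl)\{λ} = { =, ] }; decl is nullable, continue.
Add FIRST(stmt)\{λ} = { = }; stmt is nullable, continue.
Every symbol is nullable, so include λ.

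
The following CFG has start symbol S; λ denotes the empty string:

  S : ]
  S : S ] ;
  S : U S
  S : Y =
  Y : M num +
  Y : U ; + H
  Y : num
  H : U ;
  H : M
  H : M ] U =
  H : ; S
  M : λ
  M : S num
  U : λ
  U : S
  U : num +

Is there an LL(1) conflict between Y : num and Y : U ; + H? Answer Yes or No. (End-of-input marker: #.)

Yes

FIRST(num) = { num } and FIRST(U ; + H) = { ;, ], num }.
Both contain num, so the two alternatives are not disjoint — LL(1) conflict.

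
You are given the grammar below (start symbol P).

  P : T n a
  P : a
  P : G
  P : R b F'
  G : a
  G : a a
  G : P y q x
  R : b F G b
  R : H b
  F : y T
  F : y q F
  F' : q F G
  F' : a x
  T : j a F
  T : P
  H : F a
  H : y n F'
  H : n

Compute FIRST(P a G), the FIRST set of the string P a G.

Add FIRST(P) = { a, b, j, n, y }; P is not nullable, stop.

{ a, b, j, n, y }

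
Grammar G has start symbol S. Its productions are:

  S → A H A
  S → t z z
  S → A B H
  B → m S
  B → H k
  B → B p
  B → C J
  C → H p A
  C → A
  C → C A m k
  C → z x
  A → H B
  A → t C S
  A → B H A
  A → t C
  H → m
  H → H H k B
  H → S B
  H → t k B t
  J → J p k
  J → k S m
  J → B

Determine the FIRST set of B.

{ m, t, z }

B → m S contributes {m}.
From B → H k: add FIRST(H) = { m, t, z }.
From B → B p: add FIRST(B) = { m, t, z }.
From B → C J: add FIRST(C) = { m, t, z }.
Union: FIRST(B) = { m, t, z }.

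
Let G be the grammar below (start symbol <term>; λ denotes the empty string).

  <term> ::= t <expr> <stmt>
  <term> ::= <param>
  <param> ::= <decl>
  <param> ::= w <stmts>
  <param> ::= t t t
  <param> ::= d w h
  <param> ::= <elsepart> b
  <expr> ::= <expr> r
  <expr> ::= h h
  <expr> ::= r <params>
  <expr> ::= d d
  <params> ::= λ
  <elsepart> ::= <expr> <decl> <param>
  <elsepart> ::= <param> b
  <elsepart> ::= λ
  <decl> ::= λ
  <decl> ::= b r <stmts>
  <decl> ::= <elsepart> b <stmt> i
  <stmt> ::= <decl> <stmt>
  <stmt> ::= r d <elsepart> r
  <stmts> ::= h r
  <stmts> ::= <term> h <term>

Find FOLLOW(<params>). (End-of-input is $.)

{ b, d, h, r, t, w }

In <expr> ::= r <params>: <params> is at the end, add FOLLOW(<expr>) = { b, d, h, r, t, w }.
Union: FOLLOW(<params>) = { b, d, h, r, t, w }.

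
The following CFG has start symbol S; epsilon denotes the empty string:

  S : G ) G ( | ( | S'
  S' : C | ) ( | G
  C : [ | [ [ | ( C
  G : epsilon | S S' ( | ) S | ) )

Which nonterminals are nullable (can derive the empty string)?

{ G, S, S' }

Directly nullable (have an epsilon-production): G.
S' : G with every symbol nullable, so S' is nullable.
S : S' with every symbol nullable, so S is nullable.
No other nonterminal has a production whose RHS symbols are all nullable.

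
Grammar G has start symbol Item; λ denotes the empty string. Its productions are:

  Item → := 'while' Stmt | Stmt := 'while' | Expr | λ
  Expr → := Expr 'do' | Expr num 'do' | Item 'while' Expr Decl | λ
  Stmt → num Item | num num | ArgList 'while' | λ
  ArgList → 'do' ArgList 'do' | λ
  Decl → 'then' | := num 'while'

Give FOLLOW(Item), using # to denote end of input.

{ #, 'while', := }

Item is the start symbol, so # ∈ FOLLOW(Item).
In Expr → Item 'while' Expr Decl: add FIRST('while' Expr Decl) = { 'while' }.
In Stmt → num Item: Item is at the end, add FOLLOW(Stmt) = { #, 'while', := }.
Union: FOLLOW(Item) = { #, 'while', := }.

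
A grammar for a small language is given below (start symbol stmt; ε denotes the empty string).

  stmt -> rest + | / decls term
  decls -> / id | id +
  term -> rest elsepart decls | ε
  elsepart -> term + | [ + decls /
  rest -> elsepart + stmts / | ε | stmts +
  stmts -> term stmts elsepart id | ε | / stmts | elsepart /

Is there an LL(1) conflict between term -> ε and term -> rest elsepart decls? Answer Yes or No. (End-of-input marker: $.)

Yes

FIRST(ε) = { ε } and FIRST(rest elsepart decls) = { +, /, [ }.
The first alternative is nullable and FOLLOW(term) = { $, +, /, [ } shares + with FIRST of the second — conflict.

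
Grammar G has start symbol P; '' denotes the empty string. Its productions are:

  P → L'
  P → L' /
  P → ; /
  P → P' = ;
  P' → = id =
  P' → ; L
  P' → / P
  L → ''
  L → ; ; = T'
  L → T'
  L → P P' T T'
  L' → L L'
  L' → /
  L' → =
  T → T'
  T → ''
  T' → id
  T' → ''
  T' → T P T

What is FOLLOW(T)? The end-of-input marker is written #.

In L → P P' T T': add FIRST(T')\{''} = { /, ;, =, id }.
  Since T' is nullable, also add FOLLOW(L) = { /, ;, =, id }.
In T' → T P T: add FIRST(P T) = { /, ;, =, id }.
In T' → T P T: T is at the end, add FOLLOW(T') = { /, ;, =, id }.
Union: FOLLOW(T) = { /, ;, =, id }.

{ /, ;, =, id }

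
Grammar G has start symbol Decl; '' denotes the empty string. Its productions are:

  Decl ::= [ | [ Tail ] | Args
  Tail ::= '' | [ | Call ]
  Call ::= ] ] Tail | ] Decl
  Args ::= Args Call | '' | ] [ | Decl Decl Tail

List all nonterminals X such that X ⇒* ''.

{ Args, Decl, Tail }

Directly nullable (have an ''-production): Tail, Args.
Decl ::= Args with every symbol nullable, so Decl is nullable.
No other nonterminal has a production whose RHS symbols are all nullable.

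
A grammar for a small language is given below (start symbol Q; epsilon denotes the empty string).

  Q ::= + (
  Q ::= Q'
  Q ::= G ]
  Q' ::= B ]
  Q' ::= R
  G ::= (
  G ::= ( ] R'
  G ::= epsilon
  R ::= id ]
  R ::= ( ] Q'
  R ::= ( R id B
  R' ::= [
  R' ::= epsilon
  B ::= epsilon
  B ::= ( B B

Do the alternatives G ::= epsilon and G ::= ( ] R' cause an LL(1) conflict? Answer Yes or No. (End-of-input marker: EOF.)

FIRST(epsilon) = { epsilon } and FIRST(( ] R') = { ( }.
The first is nullable but FOLLOW(G) = { ] } is disjoint from FIRST of the second.

No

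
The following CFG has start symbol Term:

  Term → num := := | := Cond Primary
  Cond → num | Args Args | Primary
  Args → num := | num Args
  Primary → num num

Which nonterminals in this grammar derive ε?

No nonterminal has an empty production or an RHS whose symbols are all nullable.

{ } (none)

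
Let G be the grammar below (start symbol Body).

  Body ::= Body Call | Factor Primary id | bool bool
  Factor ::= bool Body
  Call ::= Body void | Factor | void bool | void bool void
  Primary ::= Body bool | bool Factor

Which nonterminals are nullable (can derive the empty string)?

{ } (none)

No nonterminal has an empty production or an RHS whose symbols are all nullable.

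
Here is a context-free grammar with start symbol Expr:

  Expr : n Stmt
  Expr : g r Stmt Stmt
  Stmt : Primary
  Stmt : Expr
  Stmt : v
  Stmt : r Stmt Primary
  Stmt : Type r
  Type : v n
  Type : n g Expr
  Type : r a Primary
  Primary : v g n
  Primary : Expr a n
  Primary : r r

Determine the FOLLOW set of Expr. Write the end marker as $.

{ $, a, g, n, r, v }

Expr is the start symbol, so $ ∈ FOLLOW(Expr).
In Stmt : Expr: Expr is at the end, add FOLLOW(Stmt) = { $, a, g, n, r, v }.
In Type : n g Expr: Expr is at the end, add FOLLOW(Type) = { r }.
In Primary : Expr a n: add FIRST(a n) = { a }.
Union: FOLLOW(Expr) = { $, a, g, n, r, v }.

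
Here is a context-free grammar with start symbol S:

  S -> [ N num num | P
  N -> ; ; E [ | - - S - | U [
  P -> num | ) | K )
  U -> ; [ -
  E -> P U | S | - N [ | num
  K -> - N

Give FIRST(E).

{ ), -, [, num }

From E -> P U: add FIRST(P) = { ), -, num }.
From E -> S: add FIRST(S) = { ), -, [, num }.
E -> - N [ contributes {-}.
E -> num contributes {num}.
Union: FIRST(E) = { ), -, [, num }.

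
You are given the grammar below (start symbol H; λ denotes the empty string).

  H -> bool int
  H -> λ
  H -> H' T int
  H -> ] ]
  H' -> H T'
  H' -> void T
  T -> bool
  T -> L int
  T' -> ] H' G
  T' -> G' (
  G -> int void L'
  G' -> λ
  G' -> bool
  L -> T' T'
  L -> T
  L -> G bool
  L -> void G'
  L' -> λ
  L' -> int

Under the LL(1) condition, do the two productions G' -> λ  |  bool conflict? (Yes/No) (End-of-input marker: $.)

FIRST(λ) = { λ } and FIRST(bool) = { bool }.
The first is nullable but FOLLOW(G') = { (, int } is disjoint from FIRST of the second.

No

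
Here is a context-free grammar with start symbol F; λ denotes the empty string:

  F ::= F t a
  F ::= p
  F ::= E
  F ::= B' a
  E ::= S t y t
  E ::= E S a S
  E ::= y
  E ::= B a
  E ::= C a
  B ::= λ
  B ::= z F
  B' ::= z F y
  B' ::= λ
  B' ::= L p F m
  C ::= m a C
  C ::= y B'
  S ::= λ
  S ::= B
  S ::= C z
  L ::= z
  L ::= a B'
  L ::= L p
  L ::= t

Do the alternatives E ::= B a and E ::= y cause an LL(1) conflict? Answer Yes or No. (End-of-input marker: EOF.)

FIRST(B a) = { a, z } and FIRST(y) = { y }.
The FIRST sets are disjoint and neither alternative is nullable — no conflict.

No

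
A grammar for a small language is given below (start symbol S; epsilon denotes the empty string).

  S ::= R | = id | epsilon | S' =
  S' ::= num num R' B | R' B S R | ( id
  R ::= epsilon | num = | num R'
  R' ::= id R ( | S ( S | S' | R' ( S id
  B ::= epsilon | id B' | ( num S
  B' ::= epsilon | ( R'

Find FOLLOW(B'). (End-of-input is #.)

{ #, (, =, id, num }

In B ::= id B': B' is at the end, add FOLLOW(B) = { #, (, =, id, num }.
Union: FOLLOW(B') = { #, (, =, id, num }.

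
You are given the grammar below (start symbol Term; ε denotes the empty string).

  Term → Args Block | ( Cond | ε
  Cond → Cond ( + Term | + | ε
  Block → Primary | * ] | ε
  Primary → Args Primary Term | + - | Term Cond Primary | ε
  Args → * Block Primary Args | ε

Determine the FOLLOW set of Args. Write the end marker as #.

{ #, (, *, + }

In Term → Args Block: add FIRST(Block)\{ε} = { (, *, + }.
  Since Block is nullable, also add FOLLOW(Term) = { #, (, *, + }.
In Primary → Args Primary Term: add FIRST(Primary Term)\{ε} = { (, *, + }.
  Since Primary Term is nullable, also add FOLLOW(Primary) = { #, (, *, + }.
In Args → * Block Primary Args: Args is at the end, add FOLLOW(Args) = { #, (, *, + }.
Union: FOLLOW(Args) = { #, (, *, + }.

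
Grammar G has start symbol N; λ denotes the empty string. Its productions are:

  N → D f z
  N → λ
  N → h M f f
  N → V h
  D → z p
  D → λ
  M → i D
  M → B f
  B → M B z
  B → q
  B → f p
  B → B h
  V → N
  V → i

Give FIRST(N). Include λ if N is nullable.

From N → D f z: D nullable, take FIRST(D) ∪ {f} = { f, z }.
N → λ contributes λ.
N → h M f f contributes {h}.
From N → V h: V nullable, take FIRST(V) ∪ {h} = { f, h, i, z }.
Union: FIRST(N) = { f, h, i, z, λ }.

{ f, h, i, z, λ }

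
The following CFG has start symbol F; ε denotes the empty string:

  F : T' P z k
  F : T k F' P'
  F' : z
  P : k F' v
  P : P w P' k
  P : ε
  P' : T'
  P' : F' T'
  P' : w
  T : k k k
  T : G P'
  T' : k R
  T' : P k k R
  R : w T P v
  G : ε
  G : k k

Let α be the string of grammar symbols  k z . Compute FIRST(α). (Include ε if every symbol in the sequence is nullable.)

{ k }

k is a terminal; add {k} and stop.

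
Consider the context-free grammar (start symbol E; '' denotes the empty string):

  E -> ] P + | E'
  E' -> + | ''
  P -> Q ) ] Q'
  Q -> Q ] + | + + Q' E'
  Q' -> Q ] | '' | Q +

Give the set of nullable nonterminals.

Directly nullable (have an ''-production): E', Q'.
E -> E' with every symbol nullable, so E is nullable.
No other nonterminal has a production whose RHS symbols are all nullable.

{ E, E', Q' }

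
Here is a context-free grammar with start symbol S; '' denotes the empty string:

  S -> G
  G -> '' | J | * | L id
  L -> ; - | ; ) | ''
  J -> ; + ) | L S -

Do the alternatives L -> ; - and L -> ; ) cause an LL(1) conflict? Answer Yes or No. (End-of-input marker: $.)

Yes

FIRST(; -) = { ; } and FIRST(; )) = { ; }.
Both contain ;, so the two alternatives are not disjoint — LL(1) conflict.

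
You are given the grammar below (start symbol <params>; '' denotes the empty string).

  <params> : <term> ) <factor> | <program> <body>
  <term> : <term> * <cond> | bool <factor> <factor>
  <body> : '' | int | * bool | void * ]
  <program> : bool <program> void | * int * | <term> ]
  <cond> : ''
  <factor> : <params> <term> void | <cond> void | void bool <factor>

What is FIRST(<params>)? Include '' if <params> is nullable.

From <params> : <term> ) <factor>: add FIRST(<term>) = { bool }.
From <params> : <program> <body>: add FIRST(<program>) = { *, bool }.
Union: FIRST(<params>) = { *, bool }.

{ *, bool }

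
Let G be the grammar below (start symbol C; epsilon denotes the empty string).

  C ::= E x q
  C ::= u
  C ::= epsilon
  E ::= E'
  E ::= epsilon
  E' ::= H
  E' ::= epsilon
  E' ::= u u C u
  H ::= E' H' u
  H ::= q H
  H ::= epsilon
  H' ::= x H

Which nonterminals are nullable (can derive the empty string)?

{ C, E, E', H }

Directly nullable (have an epsilon-production): C, E, E', H.
No other nonterminal has a production whose RHS symbols are all nullable.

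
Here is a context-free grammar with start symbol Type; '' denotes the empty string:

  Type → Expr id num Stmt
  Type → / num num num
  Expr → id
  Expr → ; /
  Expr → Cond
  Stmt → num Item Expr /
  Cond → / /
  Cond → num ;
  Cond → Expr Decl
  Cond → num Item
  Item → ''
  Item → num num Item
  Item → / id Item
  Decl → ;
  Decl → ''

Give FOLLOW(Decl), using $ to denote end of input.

In Cond → Expr Decl: Decl is at the end, add FOLLOW(Cond) = { /, ;, id }.
Union: FOLLOW(Decl) = { /, ;, id }.

{ /, ;, id }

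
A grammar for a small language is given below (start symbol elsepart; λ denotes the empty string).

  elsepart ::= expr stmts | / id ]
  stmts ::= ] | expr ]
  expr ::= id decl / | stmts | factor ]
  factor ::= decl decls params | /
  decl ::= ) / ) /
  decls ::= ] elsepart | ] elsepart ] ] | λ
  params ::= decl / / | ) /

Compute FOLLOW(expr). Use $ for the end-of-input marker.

{ ), /, ], id }

In elsepart ::= expr stmts: add FIRST(stmts) = { ), /, ], id }.
In stmts ::= expr ]: add FIRST(]) = { ] }.
Union: FOLLOW(expr) = { ), /, ], id }.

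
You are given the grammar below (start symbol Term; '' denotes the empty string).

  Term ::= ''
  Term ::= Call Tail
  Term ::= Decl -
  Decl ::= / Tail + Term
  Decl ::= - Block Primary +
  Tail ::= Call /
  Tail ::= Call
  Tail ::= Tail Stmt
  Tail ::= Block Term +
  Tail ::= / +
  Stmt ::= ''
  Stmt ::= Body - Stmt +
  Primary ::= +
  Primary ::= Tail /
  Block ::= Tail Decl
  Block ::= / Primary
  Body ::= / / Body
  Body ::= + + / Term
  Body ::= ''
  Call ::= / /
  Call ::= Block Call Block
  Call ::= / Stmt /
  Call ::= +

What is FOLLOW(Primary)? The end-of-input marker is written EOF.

In Decl ::= - Block Primary +: add FIRST(+) = { + }.
In Block ::= / Primary: Primary is at the end, add FOLLOW(Block) = { EOF, +, -, / }.
Union: FOLLOW(Primary) = { EOF, +, -, / }.

{ EOF, +, -, / }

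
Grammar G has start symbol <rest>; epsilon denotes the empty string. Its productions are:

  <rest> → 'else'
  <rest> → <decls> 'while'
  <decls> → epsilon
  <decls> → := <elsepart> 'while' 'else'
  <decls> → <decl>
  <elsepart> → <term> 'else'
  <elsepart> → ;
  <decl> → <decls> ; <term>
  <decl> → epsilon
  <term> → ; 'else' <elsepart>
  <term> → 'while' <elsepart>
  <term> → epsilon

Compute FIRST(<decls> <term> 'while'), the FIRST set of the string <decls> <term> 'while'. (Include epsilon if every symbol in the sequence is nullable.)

{ 'while', :=, ; }

Add FIRST(<decls>)\{epsilon} = { :=, ; }; <decls> is nullable, continue.
Add FIRST(<term>)\{epsilon} = { 'while', ; }; <term> is nullable, continue.
'while' is a terminal; add {'while'} and stop.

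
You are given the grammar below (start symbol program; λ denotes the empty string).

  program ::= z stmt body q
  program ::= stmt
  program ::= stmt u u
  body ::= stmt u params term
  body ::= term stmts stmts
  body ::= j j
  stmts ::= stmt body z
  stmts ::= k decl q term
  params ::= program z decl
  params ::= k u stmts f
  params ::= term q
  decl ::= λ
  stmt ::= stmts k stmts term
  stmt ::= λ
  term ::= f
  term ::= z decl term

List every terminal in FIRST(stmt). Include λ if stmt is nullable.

From stmt ::= stmts k stmts term: add FIRST(stmts) = { f, j, k, u, z }.
stmt ::= λ contributes λ.
Union: FIRST(stmt) = { f, j, k, u, z, λ }.

{ f, j, k, u, z, λ }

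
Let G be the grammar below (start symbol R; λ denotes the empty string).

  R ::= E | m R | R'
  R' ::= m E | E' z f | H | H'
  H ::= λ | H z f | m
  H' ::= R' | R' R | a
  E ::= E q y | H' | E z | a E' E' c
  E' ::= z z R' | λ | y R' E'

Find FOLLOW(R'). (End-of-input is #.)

{ #, a, c, m, q, y, z }

In R ::= R': R' is at the end, add FOLLOW(R) = { #, a, c, m, q, y, z }.
In H' ::= R': R' is at the end, add FOLLOW(H') = { #, a, c, m, q, y, z }.
In H' ::= R' R: add FIRST(R)\{λ} = { a, m, q, y, z }.
  Since R is nullable, also add FOLLOW(H') = { #, a, c, m, q, y, z }.
In E' ::= z z R': R' is at the end, add FOLLOW(E') = { c, y, z }.
In E' ::= y R' E': add FIRST(E')\{λ} = { y, z }.
  Since E' is nullable, also add FOLLOW(E') = { c, y, z }.
Union: FOLLOW(R') = { #, a, c, m, q, y, z }.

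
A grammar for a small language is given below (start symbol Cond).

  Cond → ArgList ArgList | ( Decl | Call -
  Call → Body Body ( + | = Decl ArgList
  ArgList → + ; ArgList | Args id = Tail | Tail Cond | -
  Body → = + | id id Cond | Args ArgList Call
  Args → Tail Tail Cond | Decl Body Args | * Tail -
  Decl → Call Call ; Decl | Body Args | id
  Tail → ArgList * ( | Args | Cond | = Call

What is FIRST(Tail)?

From Tail → ArgList * (: add FIRST(ArgList) = { (, *, +, -, =, id }.
From Tail → Args: add FIRST(Args) = { (, *, +, -, =, id }.
From Tail → Cond: add FIRST(Cond) = { (, *, +, -, =, id }.
Tail → = Call contributes {=}.
Union: FIRST(Tail) = { (, *, +, -, =, id }.

{ (, *, +, -, =, id }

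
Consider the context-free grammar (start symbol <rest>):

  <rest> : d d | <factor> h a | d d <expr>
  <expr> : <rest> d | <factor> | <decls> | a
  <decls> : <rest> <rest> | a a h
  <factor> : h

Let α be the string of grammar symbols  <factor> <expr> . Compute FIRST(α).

Add FIRST(<factor>) = { h }; <factor> is not nullable, stop.

{ h }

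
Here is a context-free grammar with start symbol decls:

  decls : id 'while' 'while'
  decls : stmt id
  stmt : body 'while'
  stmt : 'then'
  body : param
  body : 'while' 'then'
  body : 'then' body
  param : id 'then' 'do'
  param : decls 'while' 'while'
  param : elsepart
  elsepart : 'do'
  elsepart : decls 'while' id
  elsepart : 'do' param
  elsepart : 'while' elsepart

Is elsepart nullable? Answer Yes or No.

No nonterminal in this grammar is nullable.
No production of elsepart has an RHS whose symbols are all nullable, so elsepart is not nullable.

No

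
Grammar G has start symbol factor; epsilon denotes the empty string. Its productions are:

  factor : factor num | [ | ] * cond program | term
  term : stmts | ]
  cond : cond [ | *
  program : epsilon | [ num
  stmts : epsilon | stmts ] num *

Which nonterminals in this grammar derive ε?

{ factor, program, stmts, term }

Directly nullable (have an epsilon-production): program, stmts.
term : stmts with every symbol nullable, so term is nullable.
factor : term with every symbol nullable, so factor is nullable.
No other nonterminal has a production whose RHS symbols are all nullable.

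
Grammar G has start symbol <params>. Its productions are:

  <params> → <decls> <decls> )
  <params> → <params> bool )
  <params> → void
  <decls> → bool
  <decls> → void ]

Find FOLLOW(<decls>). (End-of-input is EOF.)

{ ), bool, void }

In <params> → <decls> <decls> ): add FIRST(<decls> )) = { bool, void }.
In <params> → <decls> <decls> ): add FIRST()) = { ) }.
Union: FOLLOW(<decls>) = { ), bool, void }.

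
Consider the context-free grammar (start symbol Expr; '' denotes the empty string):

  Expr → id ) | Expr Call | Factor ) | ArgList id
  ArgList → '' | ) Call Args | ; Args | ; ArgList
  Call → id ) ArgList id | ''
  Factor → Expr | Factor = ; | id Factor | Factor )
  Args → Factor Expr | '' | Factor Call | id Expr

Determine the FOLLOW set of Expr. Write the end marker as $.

Expr is the start symbol, so $ ∈ FOLLOW(Expr).
In Expr → Expr Call: add FIRST(Call)\{''} = { id }.
  Since Call is nullable, also add FOLLOW(Expr) = { $, ), ;, =, id }.
In Factor → Expr: Expr is at the end, add FOLLOW(Factor) = { ), ;, =, id }.
In Args → Factor Expr: Expr is at the end, add FOLLOW(Args) = { id }.
In Args → id Expr: Expr is at the end, add FOLLOW(Args) = { id }.
Union: FOLLOW(Expr) = { $, ), ;, =, id }.

{ $, ), ;, =, id }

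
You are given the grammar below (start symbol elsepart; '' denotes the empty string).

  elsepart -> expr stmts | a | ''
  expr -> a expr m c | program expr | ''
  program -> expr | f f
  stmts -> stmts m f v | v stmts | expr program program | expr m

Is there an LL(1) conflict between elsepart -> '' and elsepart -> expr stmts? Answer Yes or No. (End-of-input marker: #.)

FIRST('') = { '' } and FIRST(expr stmts) = { a, f, m, v, '' }.
Both alternatives are nullable, violating the LL(1) condition.

Yes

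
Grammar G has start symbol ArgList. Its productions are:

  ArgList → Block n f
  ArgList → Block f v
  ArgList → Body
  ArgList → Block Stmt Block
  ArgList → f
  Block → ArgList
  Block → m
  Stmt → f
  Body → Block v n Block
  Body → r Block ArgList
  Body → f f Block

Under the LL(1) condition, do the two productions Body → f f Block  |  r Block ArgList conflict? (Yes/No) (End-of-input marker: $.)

No

FIRST(f f Block) = { f } and FIRST(r Block ArgList) = { r }.
The FIRST sets are disjoint and neither alternative is nullable — no conflict.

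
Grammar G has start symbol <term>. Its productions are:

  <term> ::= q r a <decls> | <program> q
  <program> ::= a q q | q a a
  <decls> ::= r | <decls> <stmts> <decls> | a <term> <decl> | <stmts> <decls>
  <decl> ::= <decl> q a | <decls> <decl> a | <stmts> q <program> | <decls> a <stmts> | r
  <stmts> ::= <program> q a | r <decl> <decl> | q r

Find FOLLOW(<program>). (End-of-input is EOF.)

{ EOF, a, q, r }

In <term> ::= <program> q: add FIRST(q) = { q }.
In <decl> ::= <stmts> q <program>: <program> is at the end, add FOLLOW(<decl>) = { EOF, a, q, r }.
In <stmts> ::= <program> q a: add FIRST(q a) = { q }.
Union: FOLLOW(<program>) = { EOF, a, q, r }.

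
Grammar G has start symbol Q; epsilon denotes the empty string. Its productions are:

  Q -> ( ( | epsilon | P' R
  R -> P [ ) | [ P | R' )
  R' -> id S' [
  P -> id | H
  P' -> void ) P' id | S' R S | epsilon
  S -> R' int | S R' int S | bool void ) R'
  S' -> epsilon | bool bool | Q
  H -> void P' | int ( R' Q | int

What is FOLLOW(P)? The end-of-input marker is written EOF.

{ EOF, [, bool, id, int, void }

In R -> P [ ): add FIRST([ )) = { [ }.
In R -> [ P: P is at the end, add FOLLOW(R) = { EOF, [, bool, id, int, void }.
Union: FOLLOW(P) = { EOF, [, bool, id, int, void }.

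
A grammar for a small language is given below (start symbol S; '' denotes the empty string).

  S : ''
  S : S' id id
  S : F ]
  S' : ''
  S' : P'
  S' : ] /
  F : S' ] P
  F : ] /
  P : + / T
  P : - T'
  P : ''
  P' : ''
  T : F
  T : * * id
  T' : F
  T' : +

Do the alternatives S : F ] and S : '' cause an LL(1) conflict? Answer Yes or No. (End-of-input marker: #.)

No

FIRST(F ]) = { ] } and FIRST('') = { '' }.
The second is nullable but FOLLOW(S) = { # } is disjoint from FIRST of the first.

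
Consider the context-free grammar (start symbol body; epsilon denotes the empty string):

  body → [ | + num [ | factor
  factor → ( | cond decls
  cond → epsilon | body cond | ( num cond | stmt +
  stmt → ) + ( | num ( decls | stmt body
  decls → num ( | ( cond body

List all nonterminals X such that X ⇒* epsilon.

{ cond }

Directly nullable (have an epsilon-production): cond.
No other nonterminal has a production whose RHS symbols are all nullable.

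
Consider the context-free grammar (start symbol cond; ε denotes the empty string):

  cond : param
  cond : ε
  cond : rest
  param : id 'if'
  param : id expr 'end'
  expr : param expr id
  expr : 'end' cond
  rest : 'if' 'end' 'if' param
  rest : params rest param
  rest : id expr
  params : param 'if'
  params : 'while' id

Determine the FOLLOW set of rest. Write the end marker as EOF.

{ EOF, 'end', id }

In cond : rest: rest is at the end, add FOLLOW(cond) = { EOF, 'end', id }.
In rest : params rest param: add FIRST(param) = { id }.
Union: FOLLOW(rest) = { EOF, 'end', id }.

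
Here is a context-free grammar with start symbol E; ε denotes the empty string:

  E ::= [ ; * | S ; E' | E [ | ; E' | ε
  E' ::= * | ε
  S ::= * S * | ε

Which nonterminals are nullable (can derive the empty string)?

{ E, E', S }

Directly nullable (have an ε-production): E, E', S.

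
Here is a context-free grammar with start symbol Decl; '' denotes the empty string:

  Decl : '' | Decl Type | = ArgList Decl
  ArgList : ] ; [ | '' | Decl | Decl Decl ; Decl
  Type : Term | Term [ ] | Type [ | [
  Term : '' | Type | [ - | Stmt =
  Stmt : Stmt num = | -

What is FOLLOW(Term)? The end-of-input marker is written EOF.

In Type : Term: Term is at the end, add FOLLOW(Type) = { EOF, -, ;, =, [ }.
In Type : Term [ ]: add FIRST([ ]) = { [ }.
Union: FOLLOW(Term) = { EOF, -, ;, =, [ }.

{ EOF, -, ;, =, [ }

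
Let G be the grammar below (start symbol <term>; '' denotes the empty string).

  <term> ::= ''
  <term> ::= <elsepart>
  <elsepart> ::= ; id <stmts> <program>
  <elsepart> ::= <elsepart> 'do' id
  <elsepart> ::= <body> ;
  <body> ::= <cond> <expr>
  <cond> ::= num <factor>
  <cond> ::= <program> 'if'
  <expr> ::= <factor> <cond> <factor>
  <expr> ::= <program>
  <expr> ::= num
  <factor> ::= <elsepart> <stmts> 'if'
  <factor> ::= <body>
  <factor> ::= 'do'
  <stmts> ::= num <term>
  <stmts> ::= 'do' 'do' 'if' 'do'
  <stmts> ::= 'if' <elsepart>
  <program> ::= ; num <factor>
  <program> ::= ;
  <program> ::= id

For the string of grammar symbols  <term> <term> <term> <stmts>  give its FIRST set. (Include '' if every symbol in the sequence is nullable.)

{ 'do', 'if', ;, id, num }

Add FIRST(<term>)\{''} = { ;, id, num }; <term> is nullable, continue.
Add FIRST(<term>)\{''} = { ;, id, num }; <term> is nullable, continue.
Add FIRST(<term>)\{''} = { ;, id, num }; <term> is nullable, continue.
Add FIRST(<stmts>) = { 'do', 'if', num }; <stmts> is not nullable, stop.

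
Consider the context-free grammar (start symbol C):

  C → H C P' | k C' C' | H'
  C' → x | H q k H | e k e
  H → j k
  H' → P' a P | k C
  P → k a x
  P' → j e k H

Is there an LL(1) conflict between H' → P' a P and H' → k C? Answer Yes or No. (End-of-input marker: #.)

FIRST(P' a P) = { j } and FIRST(k C) = { k }.
The FIRST sets are disjoint and neither alternative is nullable — no conflict.

No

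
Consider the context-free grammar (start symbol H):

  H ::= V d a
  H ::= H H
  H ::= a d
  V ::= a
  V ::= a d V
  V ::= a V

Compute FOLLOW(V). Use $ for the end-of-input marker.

{ d }

In H ::= V d a: add FIRST(d a) = { d }.
In V ::= a d V: V is at the end, add FOLLOW(V) = { d }.
In V ::= a V: V is at the end, add FOLLOW(V) = { d }.
Union: FOLLOW(V) = { d }.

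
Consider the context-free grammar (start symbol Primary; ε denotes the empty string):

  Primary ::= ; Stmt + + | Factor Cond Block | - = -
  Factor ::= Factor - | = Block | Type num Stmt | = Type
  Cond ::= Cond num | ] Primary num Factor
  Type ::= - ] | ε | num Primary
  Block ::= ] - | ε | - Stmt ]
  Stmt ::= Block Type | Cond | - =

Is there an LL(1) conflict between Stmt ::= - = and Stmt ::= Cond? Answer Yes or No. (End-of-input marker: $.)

No

FIRST(- =) = { - } and FIRST(Cond) = { ] }.
The FIRST sets are disjoint and neither alternative is nullable — no conflict.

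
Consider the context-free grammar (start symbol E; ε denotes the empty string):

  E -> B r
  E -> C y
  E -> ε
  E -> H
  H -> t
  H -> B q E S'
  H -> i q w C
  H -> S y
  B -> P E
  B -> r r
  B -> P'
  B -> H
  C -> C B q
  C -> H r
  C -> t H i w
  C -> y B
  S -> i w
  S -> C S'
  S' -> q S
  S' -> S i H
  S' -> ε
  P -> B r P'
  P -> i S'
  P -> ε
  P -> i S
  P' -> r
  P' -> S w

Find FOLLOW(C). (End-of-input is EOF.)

In E -> C y: add FIRST(y) = { y }.
In H -> i q w C: C is at the end, add FOLLOW(H) = { EOF, i, q, r, t, w, y }.
In C -> C B q: add FIRST(B q) = { i, q, r, t, y }.
In S -> C S': add FIRST(S')\{ε} = { i, q, r, t, y }.
  Since S' is nullable, also add FOLLOW(S) = { EOF, i, q, r, t, w, y }.
Union: FOLLOW(C) = { EOF, i, q, r, t, w, y }.

{ EOF, i, q, r, t, w, y }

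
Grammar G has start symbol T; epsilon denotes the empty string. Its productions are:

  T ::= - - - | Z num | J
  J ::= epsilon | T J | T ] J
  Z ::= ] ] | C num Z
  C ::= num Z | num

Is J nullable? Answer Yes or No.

Yes

J has an epsilon-production, so J ⇒ epsilon.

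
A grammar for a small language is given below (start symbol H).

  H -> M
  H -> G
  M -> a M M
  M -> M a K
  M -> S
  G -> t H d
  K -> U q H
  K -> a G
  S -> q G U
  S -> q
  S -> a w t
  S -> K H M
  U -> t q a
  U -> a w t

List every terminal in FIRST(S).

S -> q G U contributes {q}.
S -> q contributes {q}.
S -> a w t contributes {a}.
From S -> K H M: add FIRST(K) = { a, t }.
Union: FIRST(S) = { a, q, t }.

{ a, q, t }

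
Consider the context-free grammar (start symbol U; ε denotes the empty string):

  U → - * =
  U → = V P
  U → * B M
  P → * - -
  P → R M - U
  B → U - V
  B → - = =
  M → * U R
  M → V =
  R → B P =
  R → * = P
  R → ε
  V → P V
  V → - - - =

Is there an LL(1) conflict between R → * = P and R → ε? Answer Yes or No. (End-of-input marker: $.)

FIRST(* = P) = { * } and FIRST(ε) = { ε }.
The second alternative is nullable and FOLLOW(R) = { $, *, -, = } shares * with FIRST of the first — conflict.

Yes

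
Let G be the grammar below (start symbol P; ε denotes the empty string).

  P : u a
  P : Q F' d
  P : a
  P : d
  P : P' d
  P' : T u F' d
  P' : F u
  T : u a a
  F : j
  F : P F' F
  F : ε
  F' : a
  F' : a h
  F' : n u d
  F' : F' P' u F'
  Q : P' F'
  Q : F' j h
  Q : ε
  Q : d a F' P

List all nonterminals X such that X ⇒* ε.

Directly nullable (have an ε-production): F, Q.
No other nonterminal has a production whose RHS symbols are all nullable.

{ F, Q }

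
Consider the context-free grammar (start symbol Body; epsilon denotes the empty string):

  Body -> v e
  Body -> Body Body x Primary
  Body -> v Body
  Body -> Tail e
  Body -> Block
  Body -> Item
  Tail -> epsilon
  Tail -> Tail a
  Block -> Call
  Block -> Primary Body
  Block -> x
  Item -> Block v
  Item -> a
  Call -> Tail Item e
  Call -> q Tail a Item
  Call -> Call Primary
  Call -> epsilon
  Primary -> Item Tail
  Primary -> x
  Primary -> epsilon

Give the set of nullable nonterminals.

{ Block, Body, Call, Primary, Tail }

Directly nullable (have an epsilon-production): Tail, Call, Primary.
Block -> Call with every symbol nullable, so Block is nullable.
Body -> Block with every symbol nullable, so Body is nullable.
No other nonterminal has a production whose RHS symbols are all nullable.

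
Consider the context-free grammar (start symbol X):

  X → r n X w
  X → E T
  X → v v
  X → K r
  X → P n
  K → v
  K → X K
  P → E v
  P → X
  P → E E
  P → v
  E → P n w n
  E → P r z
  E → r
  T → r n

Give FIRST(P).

{ r, v }

From P → E v: add FIRST(E) = { r, v }.
From P → X: add FIRST(X) = { r, v }.
From P → E E: add FIRST(E) = { r, v }.
P → v contributes {v}.
Union: FIRST(P) = { r, v }.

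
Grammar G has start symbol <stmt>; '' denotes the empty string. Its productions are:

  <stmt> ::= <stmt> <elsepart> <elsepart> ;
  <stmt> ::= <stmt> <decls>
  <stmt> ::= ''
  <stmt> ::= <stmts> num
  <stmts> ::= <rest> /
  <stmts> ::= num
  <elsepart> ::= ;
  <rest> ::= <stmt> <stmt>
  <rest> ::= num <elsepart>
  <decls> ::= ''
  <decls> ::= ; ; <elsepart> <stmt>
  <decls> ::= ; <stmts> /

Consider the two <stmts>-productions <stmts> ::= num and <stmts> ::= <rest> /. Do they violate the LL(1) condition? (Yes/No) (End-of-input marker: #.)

FIRST(num) = { num } and FIRST(<rest> /) = { /, ;, num }.
Both contain num, so the two alternatives are not disjoint — LL(1) conflict.

Yes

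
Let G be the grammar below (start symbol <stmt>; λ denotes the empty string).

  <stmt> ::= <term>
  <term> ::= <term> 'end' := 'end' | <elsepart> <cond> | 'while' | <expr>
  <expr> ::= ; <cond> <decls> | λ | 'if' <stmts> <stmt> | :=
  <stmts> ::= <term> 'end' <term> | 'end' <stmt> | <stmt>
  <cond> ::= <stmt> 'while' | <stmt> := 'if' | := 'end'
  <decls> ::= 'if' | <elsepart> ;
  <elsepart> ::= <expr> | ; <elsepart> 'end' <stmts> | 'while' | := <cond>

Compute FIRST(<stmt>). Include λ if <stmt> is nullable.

{ 'end', 'if', 'while', :=, ;, λ }

From <stmt> ::= <term>: add FIRST(<term>) = { 'end', 'if', 'while', :=, ;, λ } (including λ since <term> is nullable).
Union: FIRST(<stmt>) = { 'end', 'if', 'while', :=, ;, λ }.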